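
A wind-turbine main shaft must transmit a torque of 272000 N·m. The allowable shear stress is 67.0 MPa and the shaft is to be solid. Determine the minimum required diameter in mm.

274 mm

For a solid shaft τ_max = 16T/(πd³), so d = (16T/(π τ_allow))^(1/3) = (16·272000/(π·6.70×10^7))^(1/3) = 0.2745 m.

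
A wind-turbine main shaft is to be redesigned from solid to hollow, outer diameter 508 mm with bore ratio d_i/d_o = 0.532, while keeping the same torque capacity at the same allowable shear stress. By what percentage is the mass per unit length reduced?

24.2 %

Equal τ_max and T ⇒ the solid shaft needs d_s³ = d_o³(1−k⁴), so d_s = 508·(1−0.532⁴)^(1/3) = 494.1 mm.
Area ratio A_h/A_s = d_o²(1−k²)/d_s² = (1−k²)/(1−k⁴)^(2/3) = 0.7580.
Mass saving = 1 − 0.7580 = 24.2 %.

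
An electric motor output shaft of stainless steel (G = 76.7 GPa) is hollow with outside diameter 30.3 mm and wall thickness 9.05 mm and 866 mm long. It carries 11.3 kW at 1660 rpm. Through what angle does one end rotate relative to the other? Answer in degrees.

ω = 2π·1660/60 = 173.8 rad/s, so T = P/ω = 11.3×10³ / 173.8 = 65.00 N·m.
J = π(d_o⁴ − d_i⁴)/32 = π(0.0303⁴ − 0.0122⁴)/32 = 8.058×10^-8 m⁴.
θ = T·L/(G·J) = 65.00 × 0.866 / (76.7×10⁹ × 8.058×10^-8) = 9.109×10^-3 rad.

0.522°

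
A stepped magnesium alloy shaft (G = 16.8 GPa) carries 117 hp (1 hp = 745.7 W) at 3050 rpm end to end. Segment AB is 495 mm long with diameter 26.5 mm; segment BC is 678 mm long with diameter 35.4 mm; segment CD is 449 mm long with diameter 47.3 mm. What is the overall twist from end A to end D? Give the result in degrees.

14.5°

ω = 2π·3050/60 = 319.4 rad/s, so T = P/ω = 117×745.7 / 319.4 = 273.2 N·m.
J_AB = π(0.0265)⁴/32 = 4.84×10^-8 m⁴; J_BC = π(0.0354)⁴/32 = 1.54×10^-7 m⁴; J_CD = π(0.0473)⁴/32 = 4.91×10^-7 m⁴.
θ = (T/G)·Σ L_i/J_i = (273.2/16.8×10⁹)·(0.495/4.84×10^-8 + 0.678/1.54×10^-7 + 0.449/4.91×10^-7) = 0.2526 rad.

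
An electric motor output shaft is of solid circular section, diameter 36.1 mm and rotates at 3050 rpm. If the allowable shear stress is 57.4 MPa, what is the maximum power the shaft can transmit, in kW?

J = πd⁴/32 = π(0.0361)⁴/32 = 1.667×10^-7 m⁴.
T_max = τ_allow·J/r = 5.74×10^7 × 1.667×10^-7 / 0.0181 = 530.2 N·m.
ω = 2π·3050/60 = 319.4 rad/s, so P_max = T_max·ω = 1.694×10^5 W.

169 kW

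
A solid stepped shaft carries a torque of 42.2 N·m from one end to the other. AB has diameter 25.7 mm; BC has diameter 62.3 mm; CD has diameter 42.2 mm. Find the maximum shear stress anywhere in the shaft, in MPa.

Under the same torque, τ_max = 16T/(πd³) is largest where d is smallest — segment AB (d = 25.7 mm).
τ_max = 16·42.20/(π·(0.0257)³) = 1.266×10^7 Pa.

12.7 MPa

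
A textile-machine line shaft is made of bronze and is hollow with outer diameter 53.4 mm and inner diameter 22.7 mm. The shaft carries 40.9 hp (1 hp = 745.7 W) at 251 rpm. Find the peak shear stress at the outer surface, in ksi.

ω = 2π·251/60 = 26.28 rad/s, so T = P/ω = 40.9×745.7 / 26.28 = 1160 N·m.
J = π(d_o⁴ − d_i⁴)/32 = π(0.0534⁴ − 0.0227⁴)/32 = 7.722×10^-7 m⁴.
τ_max = T·r/J = 1160 × 0.0267 / 7.722×10^-7 = 4.012×10^7 Pa.

5.82 ksi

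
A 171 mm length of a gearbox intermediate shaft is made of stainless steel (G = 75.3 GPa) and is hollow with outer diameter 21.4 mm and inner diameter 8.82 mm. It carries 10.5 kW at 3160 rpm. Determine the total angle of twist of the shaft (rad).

0.00360 rad

ω = 2π·3160/60 = 330.9 rad/s, so T = P/ω = 10.5×10³ / 330.9 = 31.73 N·m.
J = π(d_o⁴ − d_i⁴)/32 = π(0.0214⁴ − 0.00882⁴)/32 = 2.000×10^-8 m⁴.
θ = T·L/(G·J) = 31.73 × 0.171 / (75.3×10⁹ × 2.000×10^-8) = 3.604×10^-3 rad.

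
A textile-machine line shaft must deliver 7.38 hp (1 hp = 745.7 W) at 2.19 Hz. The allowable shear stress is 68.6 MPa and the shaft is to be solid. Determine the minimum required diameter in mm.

31.0 mm

ω = 2π·2.19 = 13.76 rad/s, so T = P/ω = 7.38×745.7 / 13.76 = 399.9 N·m.
For a solid shaft τ_max = 16T/(πd³), so d = (16T/(π τ_allow))^(1/3) = (16·399.9/(π·6.86×10^7))^(1/3) = 0.03097 m.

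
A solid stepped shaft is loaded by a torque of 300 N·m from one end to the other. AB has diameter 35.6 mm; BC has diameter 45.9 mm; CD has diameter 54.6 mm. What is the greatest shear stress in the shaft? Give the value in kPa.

Under the same torque, τ_max = 16T/(πd³) is largest where d is smallest — segment AB (d = 35.6 mm).
τ_max = 16·300.0/(π·(0.0356)³) = 3.386×10^7 Pa.

33900 kPa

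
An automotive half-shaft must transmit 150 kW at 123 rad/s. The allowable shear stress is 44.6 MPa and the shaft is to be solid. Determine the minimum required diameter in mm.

ω = 123 rad/s, so T = P/ω = 150×10³ / 123.0 = 1220 N·m.
For a solid shaft τ_max = 16T/(πd³), so d = (16T/(π τ_allow))^(1/3) = (16·1220/(π·4.46×10^7))^(1/3) = 0.05183 m.

51.8 mm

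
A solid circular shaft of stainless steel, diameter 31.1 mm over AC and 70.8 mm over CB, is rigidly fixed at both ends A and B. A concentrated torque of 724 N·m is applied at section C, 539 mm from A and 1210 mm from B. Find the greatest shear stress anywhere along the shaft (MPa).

9.59 MPa

Compatibility: T_A·a/J_AC = T_B·b/J_CB with T_A + T_B = T₀.
J_AC = 9.18×10^-8 m⁴, J_CB = 2.47×10^-6 m⁴, so T_A = T₀·(J_AC/a)/((J_AC/a)+(J_CB/b)) = 55.84 N·m, T_B = 668.2 N·m.
τ in each portion: τ_AC = 9.46×10^6 Pa, τ_CB = 9.59×10^6 Pa; maximum is in CB.
τ_max = T_CB·r/J = 668.2·0.0354/2.47×10^-6 = 9.588×10^6 Pa.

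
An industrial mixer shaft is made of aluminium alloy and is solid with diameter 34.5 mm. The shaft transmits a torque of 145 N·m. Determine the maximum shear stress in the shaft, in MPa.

18.0 MPa

J = πd⁴/32 = π(0.0345)⁴/32 = 1.391×10^-7 m⁴.
τ_max = T·r/J = 145.0 × 0.0173 / 1.391×10^-7 = 1.798×10^7 Pa.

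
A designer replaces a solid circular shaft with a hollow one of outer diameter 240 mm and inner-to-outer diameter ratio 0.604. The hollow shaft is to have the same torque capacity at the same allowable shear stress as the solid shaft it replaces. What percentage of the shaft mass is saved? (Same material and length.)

30.1 %

Equal τ_max and T ⇒ the solid shaft needs d_s³ = d_o³(1−k⁴), so d_s = 240·(1−0.604⁴)^(1/3) = 228.8 mm.
Area ratio A_h/A_s = d_o²(1−k²)/d_s² = (1−k²)/(1−k⁴)^(2/3) = 0.6986.
Mass saving = 1 − 0.6986 = 30.1 %.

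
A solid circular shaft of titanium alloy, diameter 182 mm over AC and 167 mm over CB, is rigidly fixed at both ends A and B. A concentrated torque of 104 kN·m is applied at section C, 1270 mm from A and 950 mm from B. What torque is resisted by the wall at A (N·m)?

Compatibility: T_A·a/J_AC = T_B·b/J_CB with T_A + T_B = T₀.
J_AC = 1.08×10^-4 m⁴, J_CB = 7.64×10^-5 m⁴, so T_A = T₀·(J_AC/a)/((J_AC/a)+(J_CB/b)) = 53400 N·m, T_B = 50600 N·m.

53400 N·m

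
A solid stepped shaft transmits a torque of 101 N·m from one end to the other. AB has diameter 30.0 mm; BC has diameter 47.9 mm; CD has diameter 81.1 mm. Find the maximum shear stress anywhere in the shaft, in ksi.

2.76 ksi

Under the same torque, τ_max = 16T/(πd³) is largest where d is smallest — segment AB (d = 30.0 mm).
τ_max = 16·101.0/(π·(0.0300)³) = 1.905×10^7 Pa.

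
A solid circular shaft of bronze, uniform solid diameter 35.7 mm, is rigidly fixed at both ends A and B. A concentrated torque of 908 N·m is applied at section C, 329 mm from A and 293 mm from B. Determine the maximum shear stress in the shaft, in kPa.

53800 kPa

With uniform GJ and both ends fixed, compatibility θ_AC = θ_CB gives T_A·a = T_B·b, together with T_A + T_B = T₀.
T_A = T₀·b/(a+b) = 908.0·293/622.0 = 427.7 N·m; T_B = 480.3 N·m.
τ in each portion: τ_AC = 4.79×10^7 Pa, τ_CB = 5.38×10^7 Pa; maximum is in CB.
τ_max = T_CB·r/J = 480.3·0.0179/1.59×10^-7 = 5.376×10^7 Pa.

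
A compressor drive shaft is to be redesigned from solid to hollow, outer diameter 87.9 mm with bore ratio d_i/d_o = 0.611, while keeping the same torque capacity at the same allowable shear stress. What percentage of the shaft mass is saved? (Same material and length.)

30.7 %

Equal τ_max and T ⇒ the solid shaft needs d_s³ = d_o³(1−k⁴), so d_s = 87.9·(1−0.611⁴)^(1/3) = 83.61 mm.
Area ratio A_h/A_s = d_o²(1−k²)/d_s² = (1−k²)/(1−k⁴)^(2/3) = 0.6926.
Mass saving = 1 − 0.6926 = 30.7 %.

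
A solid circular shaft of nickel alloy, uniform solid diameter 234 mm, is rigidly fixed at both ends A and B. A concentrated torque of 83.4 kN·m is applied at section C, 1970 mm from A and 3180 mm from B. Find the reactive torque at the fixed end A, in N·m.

51500 N·m

With uniform GJ and both ends fixed, compatibility θ_AC = θ_CB gives T_A·a = T_B·b, together with T_A + T_B = T₀.
T_A = T₀·b/(a+b) = 83400·3180/5150 = 51500 N·m; T_B = 31900 N·m.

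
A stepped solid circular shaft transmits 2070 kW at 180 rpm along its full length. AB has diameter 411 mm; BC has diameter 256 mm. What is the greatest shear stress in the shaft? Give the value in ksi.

ω = 2π·180/60 = 18.85 rad/s, so T = P/ω = 2070×10³ / 18.85 = 109800 N·m.
Under the same torque, τ_max = 16T/(πd³) is largest where d is smallest — segment BC (d = 256 mm).
τ_max = 16·109800/(π·(0.256)³) = 3.334×10^7 Pa.

4.84 ksi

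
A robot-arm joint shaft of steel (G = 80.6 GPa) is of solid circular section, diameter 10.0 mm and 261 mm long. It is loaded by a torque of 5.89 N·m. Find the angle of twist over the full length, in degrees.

J = πd⁴/32 = π(0.0100)⁴/32 = 9.817×10^-10 m⁴.
θ = T·L/(G·J) = 5.890 × 0.261 / (80.6×10⁹ × 9.817×10^-10) = 0.01943 rad.

1.11°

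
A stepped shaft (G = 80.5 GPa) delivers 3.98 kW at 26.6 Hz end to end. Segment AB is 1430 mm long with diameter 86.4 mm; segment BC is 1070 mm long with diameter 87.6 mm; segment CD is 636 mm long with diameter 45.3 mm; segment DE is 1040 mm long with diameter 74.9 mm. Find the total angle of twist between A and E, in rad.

6.87e-4 rad

ω = 2π·26.6 = 167.1 rad/s, so T = P/ω = 3.98×10³ / 167.1 = 23.81 N·m.
J_AB = π(0.0864)⁴/32 = 5.47×10^-6 m⁴; J_BC = π(0.0876)⁴/32 = 5.78×10^-6 m⁴; J_CD = π(0.0453)⁴/32 = 4.13×10^-7 m⁴; J_DE = π(0.0749)⁴/32 = 3.09×10^-6 m⁴.
θ = (T/G)·Σ L_i/J_i = (23.81/80.5×10⁹)·(1.43/5.47×10^-6 + 1.07/5.78×10^-6 + 0.636/4.13×10^-7 + 1.04/3.09×10^-6) = 6.867×10^-4 rad.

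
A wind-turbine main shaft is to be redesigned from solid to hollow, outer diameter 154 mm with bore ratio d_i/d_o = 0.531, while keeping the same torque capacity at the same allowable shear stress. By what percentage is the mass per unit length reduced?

Equal τ_max and T ⇒ the solid shaft needs d_s³ = d_o³(1−k⁴), so d_s = 154·(1−0.531⁴)^(1/3) = 149.8 mm.
Area ratio A_h/A_s = d_o²(1−k²)/d_s² = (1−k²)/(1−k⁴)^(2/3) = 0.7588.
Mass saving = 1 − 0.7588 = 24.1 %.

24.1 %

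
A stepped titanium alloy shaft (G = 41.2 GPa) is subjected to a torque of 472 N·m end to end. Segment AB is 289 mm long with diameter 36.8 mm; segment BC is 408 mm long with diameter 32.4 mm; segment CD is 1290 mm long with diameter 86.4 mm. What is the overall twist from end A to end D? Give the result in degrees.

J_AB = π(0.0368)⁴/32 = 1.80×10^-7 m⁴; J_BC = π(0.0324)⁴/32 = 1.08×10^-7 m⁴; J_CD = π(0.0864)⁴/32 = 5.47×10^-6 m⁴.
θ = (T/G)·Σ L_i/J_i = (472.0/41.2×10⁹)·(0.289/1.80×10^-7 + 0.408/1.08×10^-7 + 1.29/5.47×10^-6) = 0.06429 rad.

3.68°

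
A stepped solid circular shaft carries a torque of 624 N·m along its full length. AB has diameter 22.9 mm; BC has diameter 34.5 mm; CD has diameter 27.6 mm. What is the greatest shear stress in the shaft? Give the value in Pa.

2.65e8 Pa

Under the same torque, τ_max = 16T/(πd³) is largest where d is smallest — segment AB (d = 22.9 mm).
τ_max = 16·624.0/(π·(0.0229)³) = 2.646×10^8 Pa.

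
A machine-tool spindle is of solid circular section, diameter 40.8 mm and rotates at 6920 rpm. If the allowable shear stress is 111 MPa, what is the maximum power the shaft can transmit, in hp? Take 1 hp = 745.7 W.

J = πd⁴/32 = π(0.0408)⁴/32 = 2.720×10^-7 m⁴.
T_max = τ_allow·J/r = 1.11×10^8 × 2.720×10^-7 / 0.0204 = 1480 N·m.
ω = 2π·6920/60 = 724.7 rad/s, so P_max = T_max·ω = 1.073×10^6 W.

1440 hp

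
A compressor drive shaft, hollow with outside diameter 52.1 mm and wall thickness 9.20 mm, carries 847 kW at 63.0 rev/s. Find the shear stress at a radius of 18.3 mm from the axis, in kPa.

ω = 2π·63.0 = 395.8 rad/s, so T = P/ω = 847×10³ / 395.8 = 2140 N·m.
J = π(d_o⁴ − d_i⁴)/32 = π(0.0521⁴ − 0.0337⁴)/32 = 5.967×10^-7 m⁴.
Shear stress varies linearly with radius: τ = T·r/J = 2140 × 0.0183 / 5.967×10^-7 = 6.562×10^7 Pa.

65600 kPa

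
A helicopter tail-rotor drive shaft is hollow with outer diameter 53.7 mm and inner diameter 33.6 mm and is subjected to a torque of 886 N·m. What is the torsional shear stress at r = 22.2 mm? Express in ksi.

J = π(d_o⁴ − d_i⁴)/32 = π(0.0537⁴ − 0.0336⁴)/32 = 6.913×10^-7 m⁴.
Shear stress varies linearly with radius: τ = T·r/J = 886.0 × 0.0222 / 6.913×10^-7 = 2.845×10^7 Pa.

4.13 ksi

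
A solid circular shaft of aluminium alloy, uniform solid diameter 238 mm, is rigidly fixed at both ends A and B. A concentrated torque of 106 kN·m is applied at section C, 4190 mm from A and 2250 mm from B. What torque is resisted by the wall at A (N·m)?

With uniform GJ and both ends fixed, compatibility θ_AC = θ_CB gives T_A·a = T_B·b, together with T_A + T_B = T₀.
T_A = T₀·b/(a+b) = 106000·2250/6440 = 37030 N·m; T_B = 68970 N·m.

37000 N·m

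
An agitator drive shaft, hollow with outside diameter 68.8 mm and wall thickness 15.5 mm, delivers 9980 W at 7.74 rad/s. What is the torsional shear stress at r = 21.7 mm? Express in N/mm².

14.0 N/mm²

ω = 7.74 rad/s, so T = P/ω = 9980 / 7.740 = 1289 N·m.
J = π(d_o⁴ − d_i⁴)/32 = π(0.0688⁴ − 0.0378⁴)/32 = 1.999×10^-6 m⁴.
Shear stress varies linearly with radius: τ = T·r/J = 1289 × 0.0217 / 1.999×10^-6 = 1.400×10^7 Pa.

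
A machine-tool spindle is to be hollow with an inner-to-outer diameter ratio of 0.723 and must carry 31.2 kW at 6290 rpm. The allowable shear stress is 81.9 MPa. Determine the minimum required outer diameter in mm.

ω = 2π·6290/60 = 658.7 rad/s, so T = P/ω = 31.2×10³ / 658.7 = 47.37 N·m.
For a hollow shaft with d_i/d_o = 0.723: τ_max = 16T/(π d_o³ (1−k⁴)), so d_o = [16T/(π τ_allow (1−k⁴))]^(1/3) = [16·47.37/(π·8.19×10^7·0.7268)]^(1/3) = 0.01594 m.

15.9 mm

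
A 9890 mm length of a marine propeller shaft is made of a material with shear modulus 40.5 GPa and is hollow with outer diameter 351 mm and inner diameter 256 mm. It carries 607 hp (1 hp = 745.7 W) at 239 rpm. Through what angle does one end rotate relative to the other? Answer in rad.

ω = 2π·239/60 = 25.03 rad/s, so T = P/ω = 607×745.7 / 25.03 = 18090 N·m.
J = π(d_o⁴ − d_i⁴)/32 = π(0.351⁴ − 0.256⁴)/32 = 1.068×10^-3 m⁴.
θ = T·L/(G·J) = 18090 × 9.89 / (40.5×10⁹ × 1.068×10^-3) = 4.133×10^-3 rad.

0.00413 rad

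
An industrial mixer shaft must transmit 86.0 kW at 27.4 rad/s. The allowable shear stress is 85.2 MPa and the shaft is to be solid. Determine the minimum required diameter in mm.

ω = 27.4 rad/s, so T = P/ω = 86.0×10³ / 27.40 = 3139 N·m.
For a solid shaft τ_max = 16T/(πd³), so d = (16T/(π τ_allow))^(1/3) = (16·3139/(π·8.52×10^7))^(1/3) = 0.05725 m.

57.2 mm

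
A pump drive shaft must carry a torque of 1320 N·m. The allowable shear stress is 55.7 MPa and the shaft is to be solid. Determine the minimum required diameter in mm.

For a solid shaft τ_max = 16T/(πd³), so d = (16T/(π τ_allow))^(1/3) = (16·1320/(π·5.57×10^7))^(1/3) = 0.04942 m.

49.4 mm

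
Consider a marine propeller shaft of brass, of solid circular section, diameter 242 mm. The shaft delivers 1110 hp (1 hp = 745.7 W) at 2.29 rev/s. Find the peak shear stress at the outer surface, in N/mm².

ω = 2π·2.29 = 14.39 rad/s, so T = P/ω = 1110×745.7 / 14.39 = 57530 N·m.
J = πd⁴/32 = π(0.242)⁴/32 = 3.367×10^-4 m⁴.
τ_max = T·r/J = 57530 × 0.121 / 3.367×10^-4 = 2.067×10^7 Pa.

20.7 N/mm²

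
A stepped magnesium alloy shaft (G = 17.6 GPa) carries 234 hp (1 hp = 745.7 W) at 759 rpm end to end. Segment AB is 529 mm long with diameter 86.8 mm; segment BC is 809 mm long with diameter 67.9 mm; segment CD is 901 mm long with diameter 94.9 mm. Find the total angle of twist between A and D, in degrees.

4.26°

ω = 2π·759/60 = 79.48 rad/s, so T = P/ω = 234×745.7 / 79.48 = 2195 N·m.
J_AB = π(0.0868)⁴/32 = 5.57×10^-6 m⁴; J_BC = π(0.0679)⁴/32 = 2.09×10^-6 m⁴; J_CD = π(0.0949)⁴/32 = 7.96×10^-6 m⁴.
θ = (T/G)·Σ L_i/J_i = (2195/17.6×10⁹)·(0.529/5.57×10^-6 + 0.809/2.09×10^-6 + 0.901/7.96×10^-6) = 0.07431 rad.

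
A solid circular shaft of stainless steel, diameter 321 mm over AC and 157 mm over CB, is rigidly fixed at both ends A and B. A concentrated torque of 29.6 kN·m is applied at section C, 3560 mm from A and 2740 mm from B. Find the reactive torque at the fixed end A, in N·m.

Compatibility: T_A·a/J_AC = T_B·b/J_CB with T_A + T_B = T₀.
J_AC = 1.04×10^-3 m⁴, J_CB = 5.96×10^-5 m⁴, so T_A = T₀·(J_AC/a)/((J_AC/a)+(J_CB/b)) = 27550 N·m, T_B = 2048 N·m.

27600 N·m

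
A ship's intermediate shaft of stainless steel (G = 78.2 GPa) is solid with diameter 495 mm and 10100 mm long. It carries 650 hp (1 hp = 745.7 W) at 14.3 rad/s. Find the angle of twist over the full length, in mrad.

0.743 mrad

ω = 14.3 rad/s, so T = P/ω = 650×745.7 / 14.30 = 33900 N·m.
J = πd⁴/32 = π(0.495)⁴/32 = 5.894×10^-3 m⁴.
θ = T·L/(G·J) = 33900 × 10.1 / (78.2×10⁹ × 5.894×10^-3) = 7.427×10^-4 rad.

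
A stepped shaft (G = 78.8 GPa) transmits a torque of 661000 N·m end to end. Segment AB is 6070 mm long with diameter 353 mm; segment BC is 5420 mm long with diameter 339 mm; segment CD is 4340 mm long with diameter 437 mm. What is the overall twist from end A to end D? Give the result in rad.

J_AB = π(0.353)⁴/32 = 1.52×10^-3 m⁴; J_BC = π(0.339)⁴/32 = 1.30×10^-3 m⁴; J_CD = π(0.437)⁴/32 = 3.58×10^-3 m⁴.
θ = (T/G)·Σ L_i/J_i = (661000/78.8×10⁹)·(6.07/1.52×10^-3 + 5.42/1.30×10^-3 + 4.34/3.58×10^-3) = 0.07863 rad.

0.0786 rad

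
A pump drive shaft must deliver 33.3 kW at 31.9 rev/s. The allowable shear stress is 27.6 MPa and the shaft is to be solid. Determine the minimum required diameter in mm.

31.3 mm

ω = 2π·31.9 = 200.4 rad/s, so T = P/ω = 33.3×10³ / 200.4 = 166.1 N·m.
For a solid shaft τ_max = 16T/(πd³), so d = (16T/(π τ_allow))^(1/3) = (16·166.1/(π·2.76×10^7))^(1/3) = 0.03130 m.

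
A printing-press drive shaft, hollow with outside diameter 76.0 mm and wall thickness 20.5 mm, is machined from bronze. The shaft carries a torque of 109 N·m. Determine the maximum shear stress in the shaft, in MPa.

J = π(d_o⁴ − d_i⁴)/32 = π(0.0760⁴ − 0.0350⁴)/32 = 3.128×10^-6 m⁴.
τ_max = T·r/J = 109.0 × 0.0380 / 3.128×10^-6 = 1.324×10^6 Pa.

1.32 MPa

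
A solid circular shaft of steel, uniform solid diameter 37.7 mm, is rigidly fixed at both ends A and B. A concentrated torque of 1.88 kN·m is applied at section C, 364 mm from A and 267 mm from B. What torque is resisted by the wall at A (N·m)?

795 N·m

With uniform GJ and both ends fixed, compatibility θ_AC = θ_CB gives T_A·a = T_B·b, together with T_A + T_B = T₀.
T_A = T₀·b/(a+b) = 1880·267/631.0 = 795.5 N·m; T_B = 1085 N·m.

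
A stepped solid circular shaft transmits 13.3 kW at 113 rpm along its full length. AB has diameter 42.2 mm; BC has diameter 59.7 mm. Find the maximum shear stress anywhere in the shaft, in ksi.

11.0 ksi

ω = 2π·113/60 = 11.83 rad/s, so T = P/ω = 13.3×10³ / 11.83 = 1124 N·m.
Under the same torque, τ_max = 16T/(πd³) is largest where d is smallest — segment AB (d = 42.2 mm).
τ_max = 16·1124/(π·(0.0422)³) = 7.617×10^7 Pa.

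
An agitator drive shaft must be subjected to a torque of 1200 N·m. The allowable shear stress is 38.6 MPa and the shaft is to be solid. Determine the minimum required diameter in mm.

54.1 mm

For a solid shaft τ_max = 16T/(πd³), so d = (16T/(π τ_allow))^(1/3) = (16·1200/(π·3.86×10^7))^(1/3) = 0.05410 m.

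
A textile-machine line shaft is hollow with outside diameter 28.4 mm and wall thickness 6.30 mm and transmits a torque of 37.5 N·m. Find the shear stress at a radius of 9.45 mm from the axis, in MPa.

6.14 MPa

J = π(d_o⁴ − d_i⁴)/32 = π(0.0284⁴ − 0.0158⁴)/32 = 5.775×10^-8 m⁴.
Shear stress varies linearly with radius: τ = T·r/J = 37.50 × 0.00945 / 5.775×10^-8 = 6.137×10^6 Pa.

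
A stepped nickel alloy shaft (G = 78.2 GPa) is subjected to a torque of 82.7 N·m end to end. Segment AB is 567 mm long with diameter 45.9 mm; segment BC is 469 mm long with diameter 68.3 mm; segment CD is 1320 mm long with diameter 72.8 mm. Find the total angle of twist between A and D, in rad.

0.00211 rad

J_AB = π(0.0459)⁴/32 = 4.36×10^-7 m⁴; J_BC = π(0.0683)⁴/32 = 2.14×10^-6 m⁴; J_CD = π(0.0728)⁴/32 = 2.76×10^-6 m⁴.
θ = (T/G)·Σ L_i/J_i = (82.70/78.2×10⁹)·(0.567/4.36×10^-7 + 0.469/2.14×10^-6 + 1.32/2.76×10^-6) = 2.114×10^-3 rad.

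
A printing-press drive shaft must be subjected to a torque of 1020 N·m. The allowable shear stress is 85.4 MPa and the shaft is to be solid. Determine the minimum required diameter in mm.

For a solid shaft τ_max = 16T/(πd³), so d = (16T/(π τ_allow))^(1/3) = (16·1020/(π·8.54×10^7))^(1/3) = 0.03933 m.

39.3 mm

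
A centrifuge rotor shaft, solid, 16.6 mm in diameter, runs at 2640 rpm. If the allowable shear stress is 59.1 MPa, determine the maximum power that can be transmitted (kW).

14.7 kW

J = πd⁴/32 = π(0.0166)⁴/32 = 7.455×10^-9 m⁴.
T_max = τ_allow·J/r = 5.91×10^7 × 7.455×10^-9 / 0.00830 = 53.08 N·m.
ω = 2π·2640/60 = 276.5 rad/s, so P_max = T_max·ω = 1.467×10^4 W.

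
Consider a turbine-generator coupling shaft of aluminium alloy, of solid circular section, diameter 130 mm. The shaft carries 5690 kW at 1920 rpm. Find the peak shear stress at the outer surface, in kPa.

ω = 2π·1920/60 = 201.1 rad/s, so T = P/ω = 5690×10³ / 201.1 = 28300 N·m.
J = πd⁴/32 = π(0.130)⁴/32 = 2.804×10^-5 m⁴.
τ_max = T·r/J = 28300 × 0.0650 / 2.804×10^-5 = 6.560×10^7 Pa.

65600 kPa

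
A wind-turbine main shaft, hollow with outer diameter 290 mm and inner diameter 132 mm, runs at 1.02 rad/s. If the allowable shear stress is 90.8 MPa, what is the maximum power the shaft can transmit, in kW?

424 kW

J = π(d_o⁴ − d_i⁴)/32 = π(0.290⁴ − 0.132⁴)/32 = 6.646×10^-4 m⁴.
T_max = τ_allow·J/r = 9.08×10^7 × 6.646×10^-4 / 0.145 = 416200 N·m.
ω = 1.02 rad/s, so P_max = T_max·ω = 4.245×10^5 W.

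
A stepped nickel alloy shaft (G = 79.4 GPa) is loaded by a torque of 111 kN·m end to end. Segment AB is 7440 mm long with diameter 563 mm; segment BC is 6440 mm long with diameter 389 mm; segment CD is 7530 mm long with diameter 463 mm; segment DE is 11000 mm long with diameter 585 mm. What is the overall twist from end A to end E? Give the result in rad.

0.00873 rad

J_AB = π(0.563)⁴/32 = 9.86×10^-3 m⁴; J_BC = π(0.389)⁴/32 = 2.25×10^-3 m⁴; J_CD = π(0.463)⁴/32 = 4.51×10^-3 m⁴; J_DE = π(0.585)⁴/32 = 0.0115 m⁴.
θ = (T/G)·Σ L_i/J_i = (111000/79.4×10⁹)·(7.44/9.86×10^-3 + 6.44/2.25×10^-3 + 7.53/4.51×10^-3 + 11.0/0.0115) = 8.730×10^-3 rad.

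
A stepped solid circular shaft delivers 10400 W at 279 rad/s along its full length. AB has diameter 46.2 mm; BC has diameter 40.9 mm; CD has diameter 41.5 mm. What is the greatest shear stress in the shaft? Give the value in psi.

ω = 279 rad/s, so T = P/ω = 10400 / 279.0 = 37.28 N·m.
Under the same torque, τ_max = 16T/(πd³) is largest where d is smallest — segment BC (d = 40.9 mm).
τ_max = 16·37.28/(π·(0.0409)³) = 2.775×10^6 Pa.

402 psi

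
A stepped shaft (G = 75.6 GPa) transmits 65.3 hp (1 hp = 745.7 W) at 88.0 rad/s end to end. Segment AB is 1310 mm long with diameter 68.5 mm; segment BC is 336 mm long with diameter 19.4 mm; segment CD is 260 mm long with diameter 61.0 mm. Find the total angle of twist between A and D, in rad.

0.183 rad

ω = 88.0 rad/s, so T = P/ω = 65.3×745.7 / 88.00 = 553.3 N·m.
J_AB = π(0.0685)⁴/32 = 2.16×10^-6 m⁴; J_BC = π(0.0194)⁴/32 = 1.39×10^-8 m⁴; J_CD = π(0.0610)⁴/32 = 1.36×10^-6 m⁴.
θ = (T/G)·Σ L_i/J_i = (553.3/75.6×10⁹)·(1.31/2.16×10^-6 + 0.336/1.39×10^-8 + 0.260/1.36×10^-6) = 0.1827 rad.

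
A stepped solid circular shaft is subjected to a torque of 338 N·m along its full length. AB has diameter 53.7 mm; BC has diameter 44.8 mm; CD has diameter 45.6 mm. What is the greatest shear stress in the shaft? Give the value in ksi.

Under the same torque, τ_max = 16T/(πd³) is largest where d is smallest — segment BC (d = 44.8 mm).
τ_max = 16·338.0/(π·(0.0448)³) = 1.914×10^7 Pa.

2.78 ksi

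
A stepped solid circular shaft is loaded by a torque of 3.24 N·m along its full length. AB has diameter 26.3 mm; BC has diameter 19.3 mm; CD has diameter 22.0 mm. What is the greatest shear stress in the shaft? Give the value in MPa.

2.30 MPa

Under the same torque, τ_max = 16T/(πd³) is largest where d is smallest — segment BC (d = 19.3 mm).
τ_max = 16·3.240/(π·(0.0193)³) = 2.295×10^6 Pa.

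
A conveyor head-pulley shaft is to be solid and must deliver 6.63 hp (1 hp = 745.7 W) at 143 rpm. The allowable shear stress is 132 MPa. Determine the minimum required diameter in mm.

23.4 mm

ω = 2π·143/60 = 14.97 rad/s, so T = P/ω = 6.63×745.7 / 14.97 = 330.2 N·m.
For a solid shaft τ_max = 16T/(πd³), so d = (16T/(π τ_allow))^(1/3) = (16·330.2/(π·1.32×10^8))^(1/3) = 0.02335 m.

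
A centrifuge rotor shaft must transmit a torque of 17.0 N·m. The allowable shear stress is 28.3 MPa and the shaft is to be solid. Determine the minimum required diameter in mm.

14.5 mm

For a solid shaft τ_max = 16T/(πd³), so d = (16T/(π τ_allow))^(1/3) = (16·17.00/(π·2.83×10^7))^(1/3) = 0.01452 m.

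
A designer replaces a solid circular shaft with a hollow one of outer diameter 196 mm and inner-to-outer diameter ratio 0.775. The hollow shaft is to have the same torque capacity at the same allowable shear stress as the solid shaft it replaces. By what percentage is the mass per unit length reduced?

46.2 %

Equal τ_max and T ⇒ the solid shaft needs d_s³ = d_o³(1−k⁴), so d_s = 196·(1−0.775⁴)^(1/3) = 168.8 mm.
Area ratio A_h/A_s = d_o²(1−k²)/d_s² = (1−k²)/(1−k⁴)^(2/3) = 0.5382.
Mass saving = 1 − 0.5382 = 46.2 %.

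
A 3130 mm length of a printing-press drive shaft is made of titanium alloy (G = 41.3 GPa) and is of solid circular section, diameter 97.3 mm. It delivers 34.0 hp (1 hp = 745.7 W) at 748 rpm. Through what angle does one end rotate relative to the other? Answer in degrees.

ω = 2π·748/60 = 78.33 rad/s, so T = P/ω = 34.0×745.7 / 78.33 = 323.7 N·m.
J = πd⁴/32 = π(0.0973)⁴/32 = 8.799×10^-6 m⁴.
θ = T·L/(G·J) = 323.7 × 3.13 / (41.3×10⁹ × 8.799×10^-6) = 2.788×10^-3 rad.

0.160°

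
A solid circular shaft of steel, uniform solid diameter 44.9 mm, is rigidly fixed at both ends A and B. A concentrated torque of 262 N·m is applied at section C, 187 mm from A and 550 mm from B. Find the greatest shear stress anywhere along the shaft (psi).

1600 psi

With uniform GJ and both ends fixed, compatibility θ_AC = θ_CB gives T_A·a = T_B·b, together with T_A + T_B = T₀.
T_A = T₀·b/(a+b) = 262.0·550/737.0 = 195.5 N·m; T_B = 66.48 N·m.
τ in each portion: τ_AC = 1.10×10^7 Pa, τ_CB = 3.74×10^6 Pa; maximum is in AC.
τ_max = T_AC·r/J = 195.5·0.0224/3.99×10^-7 = 1.100×10^7 Pa.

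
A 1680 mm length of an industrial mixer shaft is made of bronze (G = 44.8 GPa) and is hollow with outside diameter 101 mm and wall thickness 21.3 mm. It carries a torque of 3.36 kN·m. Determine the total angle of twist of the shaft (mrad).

J = π(d_o⁴ − d_i⁴)/32 = π(0.101⁴ − 0.0584⁴)/32 = 9.074×10^-6 m⁴.
θ = T·L/(G·J) = 3360 × 1.68 / (44.8×10⁹ × 9.074×10^-6) = 0.01389 rad.

13.9 mrad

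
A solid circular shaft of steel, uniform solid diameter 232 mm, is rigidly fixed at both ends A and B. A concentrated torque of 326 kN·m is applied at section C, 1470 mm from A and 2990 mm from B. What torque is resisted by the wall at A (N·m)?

With uniform GJ and both ends fixed, compatibility θ_AC = θ_CB gives T_A·a = T_B·b, together with T_A + T_B = T₀.
T_A = T₀·b/(a+b) = 326000·2990/4460 = 218600 N·m; T_B = 107400 N·m.

219000 N·m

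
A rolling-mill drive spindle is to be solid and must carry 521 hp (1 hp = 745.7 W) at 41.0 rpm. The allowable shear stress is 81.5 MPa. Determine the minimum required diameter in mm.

178 mm

ω = 2π·41.0/60 = 4.294 rad/s, so T = P/ω = 521×745.7 / 4.294 = 90490 N·m.
For a solid shaft τ_max = 16T/(πd³), so d = (16T/(π τ_allow))^(1/3) = (16·90490/(π·8.15×10^7))^(1/3) = 0.1782 m.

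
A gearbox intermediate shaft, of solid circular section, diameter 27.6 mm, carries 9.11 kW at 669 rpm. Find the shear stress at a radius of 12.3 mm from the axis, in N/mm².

ω = 2π·669/60 = 70.06 rad/s, so T = P/ω = 9.11×10³ / 70.06 = 130.0 N·m.
J = πd⁴/32 = π(0.0276)⁴/32 = 5.697×10^-8 m⁴.
Shear stress varies linearly with radius: τ = T·r/J = 130.0 × 0.0123 / 5.697×10^-8 = 2.808×10^7 Pa.

28.1 N/mm²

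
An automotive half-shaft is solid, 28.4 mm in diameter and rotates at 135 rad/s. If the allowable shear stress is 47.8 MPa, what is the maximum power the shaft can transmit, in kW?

J = πd⁴/32 = π(0.0284)⁴/32 = 6.387×10^-8 m⁴.
T_max = τ_allow·J/r = 4.78×10^7 × 6.387×10^-8 / 0.0142 = 215.0 N·m.
ω = 135 rad/s, so P_max = T_max·ω = 2.902×10^4 W.

29.0 kW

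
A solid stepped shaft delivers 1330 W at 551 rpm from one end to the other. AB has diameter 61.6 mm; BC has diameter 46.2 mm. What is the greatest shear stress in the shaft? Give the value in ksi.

ω = 2π·551/60 = 57.70 rad/s, so T = P/ω = 1330 / 57.70 = 23.05 N·m.
Under the same torque, τ_max = 16T/(πd³) is largest where d is smallest — segment BC (d = 46.2 mm).
τ_max = 16·23.05/(π·(0.0462)³) = 1.190×10^6 Pa.

0.173 ksi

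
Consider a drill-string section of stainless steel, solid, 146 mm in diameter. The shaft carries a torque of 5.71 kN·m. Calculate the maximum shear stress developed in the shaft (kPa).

9340 kPa

J = πd⁴/32 = π(0.146)⁴/32 = 4.461×10^-5 m⁴.
τ_max = T·r/J = 5710 × 0.0730 / 4.461×10^-5 = 9.344×10^6 Pa.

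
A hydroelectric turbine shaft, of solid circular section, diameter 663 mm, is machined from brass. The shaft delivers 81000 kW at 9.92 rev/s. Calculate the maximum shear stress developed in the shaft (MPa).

ω = 2π·9.92 = 62.33 rad/s, so T = P/ω = 81000×10³ / 62.33 = 1.300e6 N·m.
J = πd⁴/32 = π(0.663)⁴/32 = 0.01897 m⁴.
τ_max = T·r/J = 1.300e6 × 0.332 / 0.01897 = 2.271×10^7 Pa.

22.7 MPa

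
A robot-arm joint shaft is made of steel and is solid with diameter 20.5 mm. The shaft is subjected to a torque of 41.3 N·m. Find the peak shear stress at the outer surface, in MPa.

24.4 MPa

J = πd⁴/32 = π(0.0205)⁴/32 = 1.734×10^-8 m⁴.
τ_max = T·r/J = 41.30 × 0.0103 / 1.734×10^-8 = 2.442×10^7 Pa.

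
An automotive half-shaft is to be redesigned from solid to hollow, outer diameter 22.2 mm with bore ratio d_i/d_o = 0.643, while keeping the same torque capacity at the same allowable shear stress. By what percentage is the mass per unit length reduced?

Equal τ_max and T ⇒ the solid shaft needs d_s³ = d_o³(1−k⁴), so d_s = 22.2·(1−0.643⁴)^(1/3) = 20.86 mm.
Area ratio A_h/A_s = d_o²(1−k²)/d_s² = (1−k²)/(1−k⁴)^(2/3) = 0.6646.
Mass saving = 1 − 0.6646 = 33.5 %.

33.5 %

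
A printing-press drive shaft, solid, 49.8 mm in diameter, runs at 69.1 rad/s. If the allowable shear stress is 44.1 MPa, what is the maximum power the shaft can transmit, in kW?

J = πd⁴/32 = π(0.0498)⁴/32 = 6.038×10^-7 m⁴.
T_max = τ_allow·J/r = 4.41×10^7 × 6.038×10^-7 / 0.0249 = 1069 N·m.
ω = 69.1 rad/s, so P_max = T_max·ω = 7.390×10^4 W.

73.9 kW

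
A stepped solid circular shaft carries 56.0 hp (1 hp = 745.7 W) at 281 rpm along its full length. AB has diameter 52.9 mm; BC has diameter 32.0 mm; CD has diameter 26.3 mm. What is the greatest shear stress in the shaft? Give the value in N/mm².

ω = 2π·281/60 = 29.43 rad/s, so T = P/ω = 56.0×745.7 / 29.43 = 1419 N·m.
Under the same torque, τ_max = 16T/(πd³) is largest where d is smallest — segment CD (d = 26.3 mm).
τ_max = 16·1419/(π·(0.0263)³) = 3.973×10^8 Pa.

397 N/mm²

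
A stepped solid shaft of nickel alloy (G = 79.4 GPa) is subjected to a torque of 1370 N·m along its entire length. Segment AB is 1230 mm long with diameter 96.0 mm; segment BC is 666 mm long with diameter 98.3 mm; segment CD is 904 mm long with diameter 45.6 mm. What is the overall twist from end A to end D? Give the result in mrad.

J_AB = π(0.0960)⁴/32 = 8.34×10^-6 m⁴; J_BC = π(0.0983)⁴/32 = 9.17×10^-6 m⁴; J_CD = π(0.0456)⁴/32 = 4.24×10^-7 m⁴.
θ = (T/G)·Σ L_i/J_i = (1370/79.4×10⁹)·(1.23/8.34×10^-6 + 0.666/9.17×10^-6 + 0.904/4.24×10^-7) = 0.04054 rad.

40.5 mrad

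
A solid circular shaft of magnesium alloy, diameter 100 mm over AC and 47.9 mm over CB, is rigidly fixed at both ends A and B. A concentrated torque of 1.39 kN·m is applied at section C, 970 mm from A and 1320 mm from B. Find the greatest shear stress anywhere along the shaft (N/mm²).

Compatibility: T_A·a/J_AC = T_B·b/J_CB with T_A + T_B = T₀.
J_AC = 9.82×10^-6 m⁴, J_CB = 5.17×10^-7 m⁴, so T_A = T₀·(J_AC/a)/((J_AC/a)+(J_CB/b)) = 1338 N·m, T_B = 51.77 N·m.
τ in each portion: τ_AC = 6.82×10^6 Pa, τ_CB = 2.40×10^6 Pa; maximum is in AC.
τ_max = T_AC·r/J = 1338·0.0500/9.82×10^-6 = 6.816×10^6 Pa.

6.82 N/mm²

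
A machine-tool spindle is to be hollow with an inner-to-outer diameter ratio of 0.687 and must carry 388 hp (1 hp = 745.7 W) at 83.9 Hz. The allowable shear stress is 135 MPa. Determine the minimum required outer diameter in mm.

ω = 2π·83.9 = 527.2 rad/s, so T = P/ω = 388×745.7 / 527.2 = 548.9 N·m.
For a hollow shaft with d_i/d_o = 0.687: τ_max = 16T/(π d_o³ (1−k⁴)), so d_o = [16T/(π τ_allow (1−k⁴))]^(1/3) = [16·548.9/(π·1.35×10^8·0.7772)]^(1/3) = 0.02987 m.

29.9 mm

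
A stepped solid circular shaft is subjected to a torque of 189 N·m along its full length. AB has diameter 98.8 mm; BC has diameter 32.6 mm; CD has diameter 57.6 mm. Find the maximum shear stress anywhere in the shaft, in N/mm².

27.8 N/mm²

Under the same torque, τ_max = 16T/(πd³) is largest where d is smallest — segment BC (d = 32.6 mm).
τ_max = 16·189.0/(π·(0.0326)³) = 2.778×10^7 Pa.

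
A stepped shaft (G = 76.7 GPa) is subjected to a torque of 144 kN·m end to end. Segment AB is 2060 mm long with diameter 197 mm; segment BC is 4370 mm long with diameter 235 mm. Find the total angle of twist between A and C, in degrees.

3.07°

J_AB = π(0.197)⁴/32 = 1.48×10^-4 m⁴; J_BC = π(0.235)⁴/32 = 2.99×10^-4 m⁴.
θ = (T/G)·Σ L_i/J_i = (144000/76.7×10⁹)·(2.06/1.48×10^-4 + 4.37/2.99×10^-4) = 0.05356 rad.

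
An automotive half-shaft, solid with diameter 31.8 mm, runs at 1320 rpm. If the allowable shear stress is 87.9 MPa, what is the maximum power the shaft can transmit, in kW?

76.7 kW

J = πd⁴/32 = π(0.0318)⁴/32 = 1.004×10^-7 m⁴.
T_max = τ_allow·J/r = 8.79×10^7 × 1.004×10^-7 / 0.0159 = 555.0 N·m.
ω = 2π·1320/60 = 138.2 rad/s, so P_max = T_max·ω = 7.672×10^4 W.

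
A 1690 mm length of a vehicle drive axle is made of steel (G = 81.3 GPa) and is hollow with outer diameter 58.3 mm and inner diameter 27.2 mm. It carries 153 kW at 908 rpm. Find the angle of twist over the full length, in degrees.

1.77°

ω = 2π·908/60 = 95.09 rad/s, so T = P/ω = 153×10³ / 95.09 = 1609 N·m.
J = π(d_o⁴ − d_i⁴)/32 = π(0.0583⁴ − 0.0272⁴)/32 = 1.080×10^-6 m⁴.
θ = T·L/(G·J) = 1609 × 1.69 / (81.3×10⁹ × 1.080×10^-6) = 0.03096 rad.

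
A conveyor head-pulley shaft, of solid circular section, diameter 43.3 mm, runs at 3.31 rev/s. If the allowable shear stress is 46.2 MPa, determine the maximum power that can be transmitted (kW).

J = πd⁴/32 = π(0.0433)⁴/32 = 3.451×10^-7 m⁴.
T_max = τ_allow·J/r = 4.62×10^7 × 3.451×10^-7 / 0.0216 = 736.4 N·m.
ω = 2π·3.31 = 20.80 rad/s, so P_max = T_max·ω = 1.532×10^4 W.

15.3 kW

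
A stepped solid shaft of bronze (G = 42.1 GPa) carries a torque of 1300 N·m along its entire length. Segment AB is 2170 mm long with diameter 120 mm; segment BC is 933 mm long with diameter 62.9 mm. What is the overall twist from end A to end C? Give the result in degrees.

J_AB = π(0.120)⁴/32 = 2.04×10^-5 m⁴; J_BC = π(0.0629)⁴/32 = 1.54×10^-6 m⁴.
θ = (T/G)·Σ L_i/J_i = (1300/42.1×10⁹)·(2.17/2.04×10^-5 + 0.933/1.54×10^-6) = 0.02204 rad.

1.26°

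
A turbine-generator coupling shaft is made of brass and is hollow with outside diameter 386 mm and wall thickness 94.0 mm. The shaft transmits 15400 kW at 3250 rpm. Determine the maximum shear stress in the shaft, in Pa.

ω = 2π·3250/60 = 340.3 rad/s, so T = P/ω = 15400×10³ / 340.3 = 45250 N·m.
J = π(d_o⁴ − d_i⁴)/32 = π(0.386⁴ − 0.198⁴)/32 = 2.029×10^-3 m⁴.
τ_max = T·r/J = 45250 × 0.193 / 2.029×10^-3 = 4.305×10^6 Pa.

4.31e6 Pa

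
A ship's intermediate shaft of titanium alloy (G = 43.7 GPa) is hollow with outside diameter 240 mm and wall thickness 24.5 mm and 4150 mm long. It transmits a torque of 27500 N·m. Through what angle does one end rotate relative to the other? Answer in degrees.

J = π(d_o⁴ − d_i⁴)/32 = π(0.240⁴ − 0.191⁴)/32 = 1.951×10^-4 m⁴.
θ = T·L/(G·J) = 27500 × 4.15 / (43.7×10⁹ × 1.951×10^-4) = 0.01339 rad.

0.767°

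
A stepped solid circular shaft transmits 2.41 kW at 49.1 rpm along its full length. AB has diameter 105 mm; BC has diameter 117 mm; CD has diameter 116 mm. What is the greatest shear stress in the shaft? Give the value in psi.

ω = 2π·49.1/60 = 5.142 rad/s, so T = P/ω = 2.41×10³ / 5.142 = 468.7 N·m.
Under the same torque, τ_max = 16T/(πd³) is largest where d is smallest — segment AB (d = 105 mm).
τ_max = 16·468.7/(π·(0.105)³) = 2.062×10^6 Pa.

299 psi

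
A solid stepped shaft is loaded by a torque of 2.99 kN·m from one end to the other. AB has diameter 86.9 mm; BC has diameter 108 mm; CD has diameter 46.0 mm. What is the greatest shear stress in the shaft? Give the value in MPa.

Under the same torque, τ_max = 16T/(πd³) is largest where d is smallest — segment CD (d = 46.0 mm).
τ_max = 16·2990/(π·(0.0460)³) = 1.564×10^8 Pa.

156 MPa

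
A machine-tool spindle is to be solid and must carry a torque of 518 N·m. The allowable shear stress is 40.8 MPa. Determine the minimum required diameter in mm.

For a solid shaft τ_max = 16T/(πd³), so d = (16T/(π τ_allow))^(1/3) = (16·518.0/(π·4.08×10^7))^(1/3) = 0.04014 m.

40.1 mm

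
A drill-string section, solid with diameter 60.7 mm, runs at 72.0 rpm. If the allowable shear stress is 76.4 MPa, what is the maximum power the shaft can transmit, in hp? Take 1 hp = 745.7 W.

J = πd⁴/32 = π(0.0607)⁴/32 = 1.333×10^-6 m⁴.
T_max = τ_allow·J/r = 7.64×10^7 × 1.333×10^-6 / 0.0304 = 3355 N·m.
ω = 2π·72.0/60 = 7.540 rad/s, so P_max = T_max·ω = 2.530×10^4 W.

33.9 hp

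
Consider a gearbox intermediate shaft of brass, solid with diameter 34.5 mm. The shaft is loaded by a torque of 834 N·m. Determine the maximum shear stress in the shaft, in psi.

15000 psi

J = πd⁴/32 = π(0.0345)⁴/32 = 1.391×10^-7 m⁴.
τ_max = T·r/J = 834.0 × 0.0173 / 1.391×10^-7 = 1.034×10^8 Pa.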